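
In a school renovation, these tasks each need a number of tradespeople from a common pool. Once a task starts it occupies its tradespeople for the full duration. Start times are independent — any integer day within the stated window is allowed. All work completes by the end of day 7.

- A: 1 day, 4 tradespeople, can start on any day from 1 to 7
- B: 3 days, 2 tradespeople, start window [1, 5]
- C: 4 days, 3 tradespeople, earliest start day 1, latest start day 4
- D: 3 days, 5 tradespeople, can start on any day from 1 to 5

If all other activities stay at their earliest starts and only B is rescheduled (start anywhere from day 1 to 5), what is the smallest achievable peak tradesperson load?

12

B@1: d1:14  d2:10  d3:10  d4:3  d5:0  d6:0  d7:0 → peak 14
B@2: d1:12  d2:10  d3:10  d4:5  d5:0  d6:0  d7:0 → peak 12
B@3: d1:12  d2:8  d3:10  d4:5  d5:2  d6:0  d7:0 → peak 12
B@4: d1:12  d2:8  d3:8  d4:5  d5:2  d6:2  d7:0 → peak 12
B@5: d1:12  d2:8  d3:8  d4:3  d5:2  d6:2  d7:2 → peak 12
Best is B@2, peak 12.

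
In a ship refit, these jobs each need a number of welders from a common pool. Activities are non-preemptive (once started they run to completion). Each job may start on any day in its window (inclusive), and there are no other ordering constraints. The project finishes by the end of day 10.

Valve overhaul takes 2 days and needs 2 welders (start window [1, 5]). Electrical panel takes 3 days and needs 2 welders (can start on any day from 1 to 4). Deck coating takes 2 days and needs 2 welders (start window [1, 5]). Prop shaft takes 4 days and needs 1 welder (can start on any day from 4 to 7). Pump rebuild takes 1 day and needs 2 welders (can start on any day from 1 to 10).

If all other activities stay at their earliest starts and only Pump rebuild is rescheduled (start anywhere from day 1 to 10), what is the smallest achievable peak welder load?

Pump rebuild@1: d1:8  d2:6  d3:2  d4:1  d5:1  d6:1  d7:1  d8:0  d9:0  d10:0 → peak 8
Pump rebuild@2: d1:6  d2:8  d3:2  d4:1  d5:1  d6:1  d7:1  d8:0  d9:0  d10:0 → peak 8
Pump rebuild@3: d1:6  d2:6  d3:4  d4:1  d5:1  d6:1  d7:1  d8:0  d9:0  d10:0 → peak 6
Pump rebuild@4: d1:6  d2:6  d3:2  d4:3  d5:1  d6:1  d7:1  d8:0  d9:0  d10:0 → peak 6
Pump rebuild@5: d1:6  d2:6  d3:2  d4:1  d5:3  d6:1  d7:1  d8:0  d9:0  d10:0 → peak 6
Pump rebuild@6: d1:6  d2:6  d3:2  d4:1  d5:1  d6:3  d7:1  d8:0  d9:0  d10:0 → peak 6
Pump rebuild@7: d1:6  d2:6  d3:2  d4:1  d5:1  d6:1  d7:3  d8:0  d9:0  d10:0 → peak 6
Pump rebuild@8: d1:6  d2:6  d3:2  d4:1  d5:1  d6:1  d7:1  d8:2  d9:0  d10:0 → peak 6
Pump rebuild@9: d1:6  d2:6  d3:2  d4:1  d5:1  d6:1  d7:1  d8:0  d9:2  d10:0 → peak 6
Pump rebuild@10: d1:6  d2:6  d3:2  d4:1  d5:1  d6:1  d7:1  d8:0  d9:0  d10:2 → peak 6
Best is Pump rebuild@3, peak 6.

6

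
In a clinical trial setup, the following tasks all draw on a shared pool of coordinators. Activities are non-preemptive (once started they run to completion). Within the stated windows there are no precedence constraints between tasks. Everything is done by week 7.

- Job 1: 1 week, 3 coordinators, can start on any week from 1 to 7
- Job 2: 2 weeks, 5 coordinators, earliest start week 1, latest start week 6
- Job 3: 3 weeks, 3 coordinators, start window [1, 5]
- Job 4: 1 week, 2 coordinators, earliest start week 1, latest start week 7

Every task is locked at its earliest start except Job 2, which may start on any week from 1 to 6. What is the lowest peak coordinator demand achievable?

Job 2@1: w1:13  w2:8  w3:3  w4:0  w5:0  w6:0  w7:0 → peak 13
Job 2@2: w1:8  w2:8  w3:8  w4:0  w5:0  w6:0  w7:0 → peak 8
Job 2@3: w1:8  w2:3  w3:8  w4:5  w5:0  w6:0  w7:0 → peak 8
Job 2@4: w1:8  w2:3  w3:3  w4:5  w5:5  w6:0  w7:0 → peak 8
Job 2@5: w1:8  w2:3  w3:3  w4:0  w5:5  w6:5  w7:0 → peak 8
Job 2@6: w1:8  w2:3  w3:3  w4:0  w5:0  w6:5  w7:5 → peak 8
Best is Job 2@2, peak 8.

8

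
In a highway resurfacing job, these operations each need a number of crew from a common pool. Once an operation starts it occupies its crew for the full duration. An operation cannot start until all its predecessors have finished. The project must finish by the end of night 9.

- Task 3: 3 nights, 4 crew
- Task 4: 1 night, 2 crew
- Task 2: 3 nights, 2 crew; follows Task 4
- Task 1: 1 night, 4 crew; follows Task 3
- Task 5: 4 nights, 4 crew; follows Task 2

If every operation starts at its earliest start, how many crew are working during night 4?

At early start, night 4 has: Task 2, Task 1.
Demand: 2 + 4 = 6.

6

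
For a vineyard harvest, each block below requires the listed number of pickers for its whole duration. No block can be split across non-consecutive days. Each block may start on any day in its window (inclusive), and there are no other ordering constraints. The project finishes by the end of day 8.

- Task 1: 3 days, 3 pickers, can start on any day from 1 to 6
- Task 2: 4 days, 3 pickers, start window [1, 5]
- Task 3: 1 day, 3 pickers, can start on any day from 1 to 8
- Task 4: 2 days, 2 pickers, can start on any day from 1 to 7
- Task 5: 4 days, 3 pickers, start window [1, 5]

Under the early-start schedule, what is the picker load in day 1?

14

At early start, day 1 has: Task 1, Task 2, Task 3, Task 4, Task 5.
Demand: 3 + 3 + 3 + 2 + 3 = 14.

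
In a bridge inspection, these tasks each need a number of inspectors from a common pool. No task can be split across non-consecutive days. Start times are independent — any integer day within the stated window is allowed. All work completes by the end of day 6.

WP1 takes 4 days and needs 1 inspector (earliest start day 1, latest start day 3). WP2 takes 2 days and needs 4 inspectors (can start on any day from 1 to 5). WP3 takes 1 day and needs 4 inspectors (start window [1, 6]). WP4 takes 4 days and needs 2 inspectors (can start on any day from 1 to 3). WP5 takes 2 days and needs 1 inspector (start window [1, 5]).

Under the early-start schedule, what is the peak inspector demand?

12

Early-start schedule: WP1@1, WP2@1, WP3@1, WP4@1, WP5@1.
Load per day: day 1: 12, day 2: 8, day 3: 3, day 4: 3, day 5: 0, day 6: 0.
Peak is 12.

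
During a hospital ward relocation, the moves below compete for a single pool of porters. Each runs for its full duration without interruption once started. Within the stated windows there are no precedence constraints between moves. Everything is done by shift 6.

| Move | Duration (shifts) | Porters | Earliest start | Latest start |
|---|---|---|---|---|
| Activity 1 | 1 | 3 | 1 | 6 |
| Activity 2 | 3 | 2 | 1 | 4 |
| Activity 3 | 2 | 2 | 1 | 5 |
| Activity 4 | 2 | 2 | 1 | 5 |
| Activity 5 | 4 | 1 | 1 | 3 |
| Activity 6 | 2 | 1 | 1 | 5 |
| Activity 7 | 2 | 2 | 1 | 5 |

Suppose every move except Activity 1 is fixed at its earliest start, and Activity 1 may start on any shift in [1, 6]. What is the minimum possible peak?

10

Activity 1@1: s1:13  s2:10  s3:3  s4:1  s5:0  s6:0 → peak 13
Activity 1@2: s1:10  s2:13  s3:3  s4:1  s5:0  s6:0 → peak 13
Activity 1@3: s1:10  s2:10  s3:6  s4:1  s5:0  s6:0 → peak 10
Activity 1@4: s1:10  s2:10  s3:3  s4:4  s5:0  s6:0 → peak 10
Activity 1@5: s1:10  s2:10  s3:3  s4:1  s5:3  s6:0 → peak 10
Activity 1@6: s1:10  s2:10  s3:3  s4:1  s5:0  s6:3 → peak 10
Best is Activity 1@3, peak 10.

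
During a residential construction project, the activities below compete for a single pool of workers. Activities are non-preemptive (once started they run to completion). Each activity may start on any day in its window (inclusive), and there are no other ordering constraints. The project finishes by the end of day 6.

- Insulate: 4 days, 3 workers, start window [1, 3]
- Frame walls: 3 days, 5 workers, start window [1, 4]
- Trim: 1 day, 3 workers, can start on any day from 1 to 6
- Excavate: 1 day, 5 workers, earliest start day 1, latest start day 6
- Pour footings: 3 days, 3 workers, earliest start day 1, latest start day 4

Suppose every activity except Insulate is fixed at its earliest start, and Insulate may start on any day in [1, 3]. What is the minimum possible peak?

Insulate@1: d1:19  d2:11  d3:11  d4:3  d5:0  d6:0 → peak 19
Insulate@2: d1:16  d2:11  d3:11  d4:3  d5:3  d6:0 → peak 16
Insulate@3: d1:16  d2:8  d3:11  d4:3  d5:3  d6:3 → peak 16
Best is Insulate@2, peak 16.

16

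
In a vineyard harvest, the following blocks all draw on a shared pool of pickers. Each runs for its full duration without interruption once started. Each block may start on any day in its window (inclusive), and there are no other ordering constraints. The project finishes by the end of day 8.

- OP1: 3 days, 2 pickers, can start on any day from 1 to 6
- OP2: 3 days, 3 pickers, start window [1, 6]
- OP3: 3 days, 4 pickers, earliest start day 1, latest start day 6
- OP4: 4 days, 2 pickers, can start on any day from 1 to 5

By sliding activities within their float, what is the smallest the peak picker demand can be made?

6

Early-start (OP1@1, OP2@1, OP3@1, OP4@1) gives peak 11: d1:11  d2:11  d3:11  d4:2  d5:0  d6:0  d7:0  d8:0.
Shift OP3→4, OP4→4.
Schedule OP1@1, OP2@1, OP3@4, OP4@4: d1:5  d2:5  d3:5  d4:6  d5:6  d6:6  d7:2  d8:0 — peak 6.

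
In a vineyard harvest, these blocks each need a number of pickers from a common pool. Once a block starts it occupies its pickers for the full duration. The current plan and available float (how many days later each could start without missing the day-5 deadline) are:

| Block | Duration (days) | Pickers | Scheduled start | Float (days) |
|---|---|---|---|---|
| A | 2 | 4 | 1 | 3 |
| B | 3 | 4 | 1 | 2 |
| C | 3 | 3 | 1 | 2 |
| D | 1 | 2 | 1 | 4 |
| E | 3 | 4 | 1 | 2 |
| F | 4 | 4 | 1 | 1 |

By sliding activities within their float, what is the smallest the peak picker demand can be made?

Early-start (A@1, B@1, C@1, D@1, E@1, F@1) gives peak 21: d1:21  d2:19  d3:15  d4:4  d5:0.
Shift E→3, F→2.
Schedule A@1, B@1, C@1, D@1, E@3, F@2: d1:13  d2:15  d3:15  d4:8  d5:8 — peak 15.

15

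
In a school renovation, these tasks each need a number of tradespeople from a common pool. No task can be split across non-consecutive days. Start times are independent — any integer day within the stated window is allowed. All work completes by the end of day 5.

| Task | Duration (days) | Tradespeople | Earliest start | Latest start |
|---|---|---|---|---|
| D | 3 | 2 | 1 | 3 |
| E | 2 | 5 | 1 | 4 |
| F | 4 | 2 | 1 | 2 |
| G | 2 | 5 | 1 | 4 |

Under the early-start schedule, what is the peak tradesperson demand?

Early-start schedule: D@1, E@1, F@1, G@1.
Load per day: day 1: 14, day 2: 14, day 3: 4, day 4: 2, day 5: 0.
Peak is 14.

14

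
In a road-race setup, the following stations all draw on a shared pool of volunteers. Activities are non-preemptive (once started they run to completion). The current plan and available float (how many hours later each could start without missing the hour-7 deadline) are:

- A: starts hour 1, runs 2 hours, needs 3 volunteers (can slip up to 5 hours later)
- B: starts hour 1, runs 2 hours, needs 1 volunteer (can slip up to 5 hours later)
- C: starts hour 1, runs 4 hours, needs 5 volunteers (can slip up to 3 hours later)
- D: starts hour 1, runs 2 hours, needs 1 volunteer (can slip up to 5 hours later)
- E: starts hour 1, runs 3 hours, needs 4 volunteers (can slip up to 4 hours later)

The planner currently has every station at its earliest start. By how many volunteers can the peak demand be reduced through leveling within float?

7

Early-start peak: h1:14  h2:14  h3:9  h4:5  h5:0  h6:0  h7:0 ⇒ 14.
Leveled (A@1, B@3, C@4, D@3, E@1): h1:7  h2:7  h3:6  h4:7  h5:5  h6:5  h7:5 ⇒ 7.
Reduction 14 − 7 = 7.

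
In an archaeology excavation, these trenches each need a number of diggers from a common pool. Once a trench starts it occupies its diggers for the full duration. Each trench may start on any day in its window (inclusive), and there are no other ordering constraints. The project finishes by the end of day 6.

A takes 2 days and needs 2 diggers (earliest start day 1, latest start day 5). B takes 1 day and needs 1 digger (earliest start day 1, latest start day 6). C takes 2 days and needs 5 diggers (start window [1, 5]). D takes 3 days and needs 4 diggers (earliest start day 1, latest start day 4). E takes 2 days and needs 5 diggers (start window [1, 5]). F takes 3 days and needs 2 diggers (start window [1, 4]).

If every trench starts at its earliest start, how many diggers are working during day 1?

At early start, day 1 has: A, B, C, D, E, F.
Demand: 2 + 1 + 5 + 4 + 5 + 2 = 19.

19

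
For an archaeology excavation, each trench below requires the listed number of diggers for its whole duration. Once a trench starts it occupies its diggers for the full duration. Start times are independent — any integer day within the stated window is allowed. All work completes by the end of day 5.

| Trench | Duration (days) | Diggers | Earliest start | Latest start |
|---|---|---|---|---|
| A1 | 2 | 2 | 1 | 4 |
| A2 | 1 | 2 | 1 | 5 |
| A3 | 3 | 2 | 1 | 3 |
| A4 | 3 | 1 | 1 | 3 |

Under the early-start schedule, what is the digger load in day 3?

At early start, day 3 has: A3, A4.
Demand: 2 + 1 = 3.

3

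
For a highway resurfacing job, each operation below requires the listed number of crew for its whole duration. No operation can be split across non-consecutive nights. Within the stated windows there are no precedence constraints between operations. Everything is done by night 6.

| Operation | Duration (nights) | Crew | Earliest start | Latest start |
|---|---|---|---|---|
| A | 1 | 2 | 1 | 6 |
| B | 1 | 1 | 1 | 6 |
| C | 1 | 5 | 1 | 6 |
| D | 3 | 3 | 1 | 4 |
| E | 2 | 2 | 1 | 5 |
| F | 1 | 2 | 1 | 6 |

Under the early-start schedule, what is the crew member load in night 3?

3

At early start, night 3 has: D.
Demand: 3 = 3.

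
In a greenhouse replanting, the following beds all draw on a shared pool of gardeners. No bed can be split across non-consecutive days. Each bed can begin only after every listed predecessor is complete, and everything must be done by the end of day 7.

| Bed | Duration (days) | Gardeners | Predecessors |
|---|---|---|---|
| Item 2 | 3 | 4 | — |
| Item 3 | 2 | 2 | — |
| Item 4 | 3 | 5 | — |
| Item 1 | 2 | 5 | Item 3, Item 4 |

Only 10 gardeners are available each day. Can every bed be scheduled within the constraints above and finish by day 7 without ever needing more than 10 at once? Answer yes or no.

yes

Schedule Item 2@1, Item 3@1, Item 4@3, Item 1@6: d1:6  d2:6  d3:9  d4:5  d5:5  d6:5  d7:5 — peak 9 ≤ 10.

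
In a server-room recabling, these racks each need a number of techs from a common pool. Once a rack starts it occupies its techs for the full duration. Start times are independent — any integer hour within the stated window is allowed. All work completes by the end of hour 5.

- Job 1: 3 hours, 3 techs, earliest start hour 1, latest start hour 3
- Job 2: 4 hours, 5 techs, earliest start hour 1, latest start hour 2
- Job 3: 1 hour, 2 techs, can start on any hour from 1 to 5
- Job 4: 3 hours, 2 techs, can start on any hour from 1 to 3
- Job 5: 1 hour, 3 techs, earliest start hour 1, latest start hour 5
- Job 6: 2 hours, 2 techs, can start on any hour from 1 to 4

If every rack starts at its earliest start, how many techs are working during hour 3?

10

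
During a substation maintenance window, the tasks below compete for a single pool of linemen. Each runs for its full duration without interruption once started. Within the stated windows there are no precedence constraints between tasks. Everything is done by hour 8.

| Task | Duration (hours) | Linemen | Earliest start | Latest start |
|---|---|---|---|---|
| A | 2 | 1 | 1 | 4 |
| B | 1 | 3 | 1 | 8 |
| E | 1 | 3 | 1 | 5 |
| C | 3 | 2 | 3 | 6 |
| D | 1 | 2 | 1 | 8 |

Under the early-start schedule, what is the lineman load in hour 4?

2

At early start, hour 4 has: C.
Demand: 2 = 2.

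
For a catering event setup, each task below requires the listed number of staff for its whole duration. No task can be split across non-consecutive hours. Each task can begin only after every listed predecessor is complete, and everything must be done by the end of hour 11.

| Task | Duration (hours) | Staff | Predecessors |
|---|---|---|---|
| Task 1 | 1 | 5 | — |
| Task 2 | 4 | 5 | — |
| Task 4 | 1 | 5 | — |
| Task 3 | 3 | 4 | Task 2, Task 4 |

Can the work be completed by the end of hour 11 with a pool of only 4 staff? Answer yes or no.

no

The minimum achievable peak is 5; 4 < 5, so no feasible schedule stays within the cap.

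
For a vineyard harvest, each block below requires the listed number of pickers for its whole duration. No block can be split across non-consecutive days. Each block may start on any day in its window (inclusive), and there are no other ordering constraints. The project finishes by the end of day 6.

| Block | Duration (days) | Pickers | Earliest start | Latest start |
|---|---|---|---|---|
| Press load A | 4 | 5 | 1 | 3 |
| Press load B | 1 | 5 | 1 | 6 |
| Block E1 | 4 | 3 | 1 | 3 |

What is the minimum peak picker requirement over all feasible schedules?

8

Early-start (Press load A@1, Press load B@1, Block E1@1) gives peak 13: d1:13  d2:8  d3:8  d4:8  d5:0  d6:0.
Shift Press load B→5.
Schedule Press load A@1, Press load B@5, Block E1@1: d1:8  d2:8  d3:8  d4:8  d5:5  d6:0 — peak 8.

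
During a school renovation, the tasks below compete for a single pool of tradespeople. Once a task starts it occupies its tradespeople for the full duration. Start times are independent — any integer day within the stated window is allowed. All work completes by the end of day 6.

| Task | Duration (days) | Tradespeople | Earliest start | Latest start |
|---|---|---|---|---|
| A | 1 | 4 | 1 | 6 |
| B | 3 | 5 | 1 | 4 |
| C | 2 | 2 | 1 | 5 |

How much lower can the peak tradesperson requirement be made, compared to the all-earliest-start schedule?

6

Early-start peak: d1:11  d2:7  d3:5  d4:0  d5:0  d6:0 ⇒ 11.
Leveled (A@1, B@2, C@5): d1:4  d2:5  d3:5  d4:5  d5:2  d6:2 ⇒ 5.
Reduction 11 − 5 = 6.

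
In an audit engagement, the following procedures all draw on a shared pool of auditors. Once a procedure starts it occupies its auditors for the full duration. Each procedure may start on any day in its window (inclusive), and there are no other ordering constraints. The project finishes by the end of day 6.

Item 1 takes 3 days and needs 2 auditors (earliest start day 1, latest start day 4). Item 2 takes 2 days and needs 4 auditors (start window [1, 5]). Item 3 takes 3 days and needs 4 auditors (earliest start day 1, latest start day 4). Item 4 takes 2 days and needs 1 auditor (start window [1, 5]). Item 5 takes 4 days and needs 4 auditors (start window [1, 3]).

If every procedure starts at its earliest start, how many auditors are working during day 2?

At early start, day 2 has: Item 1, Item 2, Item 3, Item 4, Item 5.
Demand: 2 + 4 + 4 + 1 + 4 = 15.

15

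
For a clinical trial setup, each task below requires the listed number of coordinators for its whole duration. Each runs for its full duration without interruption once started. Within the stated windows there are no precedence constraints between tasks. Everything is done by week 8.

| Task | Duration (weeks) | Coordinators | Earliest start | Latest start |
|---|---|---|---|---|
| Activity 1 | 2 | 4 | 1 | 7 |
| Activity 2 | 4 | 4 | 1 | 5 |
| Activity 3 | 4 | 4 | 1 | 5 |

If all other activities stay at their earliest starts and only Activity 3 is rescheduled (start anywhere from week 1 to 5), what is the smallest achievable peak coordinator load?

Activity 3@1: w1:12  w2:12  w3:8  w4:8  w5:0  w6:0  w7:0  w8:0 → peak 12
Activity 3@2: w1:8  w2:12  w3:8  w4:8  w5:4  w6:0  w7:0  w8:0 → peak 12
Activity 3@3: w1:8  w2:8  w3:8  w4:8  w5:4  w6:4  w7:0  w8:0 → peak 8
Activity 3@4: w1:8  w2:8  w3:4  w4:8  w5:4  w6:4  w7:4  w8:0 → peak 8
Activity 3@5: w1:8  w2:8  w3:4  w4:4  w5:4  w6:4  w7:4  w8:4 → peak 8
Best is Activity 3@3, peak 8.

8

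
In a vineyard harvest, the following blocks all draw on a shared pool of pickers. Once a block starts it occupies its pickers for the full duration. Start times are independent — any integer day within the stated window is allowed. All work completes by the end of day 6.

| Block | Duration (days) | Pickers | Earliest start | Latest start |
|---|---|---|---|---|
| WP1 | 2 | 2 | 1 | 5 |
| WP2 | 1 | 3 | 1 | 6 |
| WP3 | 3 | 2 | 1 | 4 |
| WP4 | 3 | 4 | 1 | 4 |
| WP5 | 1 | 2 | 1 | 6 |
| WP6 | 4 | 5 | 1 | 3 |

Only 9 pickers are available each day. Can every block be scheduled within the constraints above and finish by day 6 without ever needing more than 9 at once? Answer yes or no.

yes

Schedule WP1@1, WP2@1, WP3@1, WP4@4, WP5@1, WP6@2: d1:9  d2:9  d3:7  d4:9  d5:9  d6:4 — peak 9 ≤ 9.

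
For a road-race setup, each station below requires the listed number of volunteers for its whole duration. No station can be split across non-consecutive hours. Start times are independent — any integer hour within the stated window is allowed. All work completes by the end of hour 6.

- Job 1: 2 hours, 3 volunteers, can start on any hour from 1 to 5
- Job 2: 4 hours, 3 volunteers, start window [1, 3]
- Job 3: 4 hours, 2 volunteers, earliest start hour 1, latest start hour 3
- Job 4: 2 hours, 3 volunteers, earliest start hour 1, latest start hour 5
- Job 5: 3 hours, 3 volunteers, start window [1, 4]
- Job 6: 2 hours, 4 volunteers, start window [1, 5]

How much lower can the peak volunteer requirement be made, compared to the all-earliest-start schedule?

9

Early-start peak: h1:18  h2:18  h3:8  h4:5  h5:0  h6:0 ⇒ 18.
Leveled (Job 1@1, Job 2@1, Job 3@3, Job 4@1, Job 5@3, Job 6@5): h1:9  h2:9  h3:8  h4:8  h5:9  h6:6 ⇒ 9.
Reduction 18 − 9 = 9.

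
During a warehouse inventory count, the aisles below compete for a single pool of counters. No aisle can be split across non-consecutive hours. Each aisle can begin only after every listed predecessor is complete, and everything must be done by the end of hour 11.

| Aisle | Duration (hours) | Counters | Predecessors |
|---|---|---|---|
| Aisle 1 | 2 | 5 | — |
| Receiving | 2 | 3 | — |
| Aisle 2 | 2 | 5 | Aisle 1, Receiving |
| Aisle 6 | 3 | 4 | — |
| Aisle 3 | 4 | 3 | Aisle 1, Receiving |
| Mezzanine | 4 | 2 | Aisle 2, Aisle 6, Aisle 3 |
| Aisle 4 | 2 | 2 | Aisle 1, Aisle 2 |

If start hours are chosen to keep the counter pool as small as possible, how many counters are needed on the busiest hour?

Early-start (Aisle 1@1, Receiving@1, Aisle 2@3, Aisle 6@1, Aisle 3@3, Mezzanine@7, Aisle 4@5) gives peak 12: h1:12  h2:12  h3:12  h4:8  h5:5  h6:5  h7:2  h8:2  h9:2  h10:2  h11:0.
Shift Aisle 6→5, Mezzanine→8, Aisle 4→7.
Schedule Aisle 1@1, Receiving@1, Aisle 2@3, Aisle 6@5, Aisle 3@3, Mezzanine@8, Aisle 4@7: h1:8  h2:8  h3:8  h4:8  h5:7  h6:7  h7:6  h8:4  h9:2  h10:2  h11:2 — peak 8.

8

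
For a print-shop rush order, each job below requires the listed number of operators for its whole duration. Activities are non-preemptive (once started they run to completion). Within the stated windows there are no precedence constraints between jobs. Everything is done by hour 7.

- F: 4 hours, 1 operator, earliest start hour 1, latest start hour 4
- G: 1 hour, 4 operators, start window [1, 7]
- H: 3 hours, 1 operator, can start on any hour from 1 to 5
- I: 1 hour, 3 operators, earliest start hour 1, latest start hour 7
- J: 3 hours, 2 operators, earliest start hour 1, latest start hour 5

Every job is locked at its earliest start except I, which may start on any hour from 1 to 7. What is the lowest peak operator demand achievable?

8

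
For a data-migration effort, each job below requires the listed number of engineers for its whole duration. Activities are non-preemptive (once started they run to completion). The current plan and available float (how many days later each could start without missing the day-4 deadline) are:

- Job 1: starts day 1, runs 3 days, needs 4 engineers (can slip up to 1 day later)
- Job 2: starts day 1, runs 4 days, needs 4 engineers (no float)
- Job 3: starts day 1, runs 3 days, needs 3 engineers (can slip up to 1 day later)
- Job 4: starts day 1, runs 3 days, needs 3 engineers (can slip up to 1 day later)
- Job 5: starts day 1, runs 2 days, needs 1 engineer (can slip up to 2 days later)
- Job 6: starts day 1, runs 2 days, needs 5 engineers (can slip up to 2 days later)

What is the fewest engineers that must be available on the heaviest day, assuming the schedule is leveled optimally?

19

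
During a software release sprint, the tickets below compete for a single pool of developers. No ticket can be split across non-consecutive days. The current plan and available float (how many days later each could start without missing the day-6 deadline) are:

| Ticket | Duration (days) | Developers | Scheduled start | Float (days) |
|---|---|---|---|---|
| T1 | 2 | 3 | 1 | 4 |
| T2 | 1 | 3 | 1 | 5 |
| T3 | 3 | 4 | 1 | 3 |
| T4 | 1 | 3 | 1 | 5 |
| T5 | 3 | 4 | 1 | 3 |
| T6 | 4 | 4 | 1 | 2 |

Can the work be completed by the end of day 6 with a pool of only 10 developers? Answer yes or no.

yes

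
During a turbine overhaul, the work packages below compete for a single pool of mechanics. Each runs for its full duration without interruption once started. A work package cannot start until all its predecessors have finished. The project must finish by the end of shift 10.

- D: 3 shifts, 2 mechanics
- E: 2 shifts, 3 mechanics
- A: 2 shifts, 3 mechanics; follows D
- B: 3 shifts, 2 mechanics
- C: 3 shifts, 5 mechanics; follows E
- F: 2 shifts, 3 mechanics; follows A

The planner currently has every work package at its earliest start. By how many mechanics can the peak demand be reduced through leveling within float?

Early-start peak: s1:7  s2:7  s3:9  s4:8  s5:8  s6:3  s7:3  s8:0  s9:0  s10:0 ⇒ 9.
Leveled (D@1, E@1, A@4, B@3, C@6, F@9): s1:5  s2:5  s3:4  s4:5  s5:5  s6:5  s7:5  s8:5  s9:3  s10:3 ⇒ 5.
Reduction 9 − 5 = 4.

4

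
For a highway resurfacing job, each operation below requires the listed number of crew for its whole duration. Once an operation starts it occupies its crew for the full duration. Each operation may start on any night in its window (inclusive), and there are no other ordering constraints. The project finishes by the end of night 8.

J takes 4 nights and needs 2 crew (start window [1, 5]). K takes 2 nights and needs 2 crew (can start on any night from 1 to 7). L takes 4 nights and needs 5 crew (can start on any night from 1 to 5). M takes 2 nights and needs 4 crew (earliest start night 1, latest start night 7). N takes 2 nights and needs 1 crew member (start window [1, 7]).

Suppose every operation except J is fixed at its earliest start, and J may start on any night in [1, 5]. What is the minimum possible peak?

12

J@1: n1:14  n2:14  n3:7  n4:7  n5:0  n6:0  n7:0  n8:0 → peak 14
J@2: n1:12  n2:14  n3:7  n4:7  n5:2  n6:0  n7:0  n8:0 → peak 14
J@3: n1:12  n2:12  n3:7  n4:7  n5:2  n6:2  n7:0  n8:0 → peak 12
J@4: n1:12  n2:12  n3:5  n4:7  n5:2  n6:2  n7:2  n8:0 → peak 12
J@5: n1:12  n2:12  n3:5  n4:5  n5:2  n6:2  n7:2  n8:2 → peak 12
Best is J@3, peak 12.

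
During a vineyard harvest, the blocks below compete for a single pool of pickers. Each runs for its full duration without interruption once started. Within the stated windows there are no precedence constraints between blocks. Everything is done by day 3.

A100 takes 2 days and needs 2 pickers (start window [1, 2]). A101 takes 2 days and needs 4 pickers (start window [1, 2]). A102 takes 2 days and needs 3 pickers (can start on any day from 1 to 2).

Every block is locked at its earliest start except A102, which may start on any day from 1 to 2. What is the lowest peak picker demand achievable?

9

A102@1: d1:9  d2:9  d3:0 → peak 9
A102@2: d1:6  d2:9  d3:3 → peak 9
Best is A102@1, peak 9.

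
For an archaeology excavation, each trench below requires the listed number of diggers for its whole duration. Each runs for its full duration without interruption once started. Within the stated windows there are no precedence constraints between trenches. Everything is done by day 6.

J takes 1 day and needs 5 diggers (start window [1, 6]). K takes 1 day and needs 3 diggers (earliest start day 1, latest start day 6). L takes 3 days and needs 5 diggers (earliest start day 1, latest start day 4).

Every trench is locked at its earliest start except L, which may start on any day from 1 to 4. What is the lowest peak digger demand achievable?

8

L@1: d1:13  d2:5  d3:5  d4:0  d5:0  d6:0 → peak 13
L@2: d1:8  d2:5  d3:5  d4:5  d5:0  d6:0 → peak 8
L@3: d1:8  d2:0  d3:5  d4:5  d5:5  d6:0 → peak 8
L@4: d1:8  d2:0  d3:0  d4:5  d5:5  d6:5 → peak 8
Best is L@2, peak 8.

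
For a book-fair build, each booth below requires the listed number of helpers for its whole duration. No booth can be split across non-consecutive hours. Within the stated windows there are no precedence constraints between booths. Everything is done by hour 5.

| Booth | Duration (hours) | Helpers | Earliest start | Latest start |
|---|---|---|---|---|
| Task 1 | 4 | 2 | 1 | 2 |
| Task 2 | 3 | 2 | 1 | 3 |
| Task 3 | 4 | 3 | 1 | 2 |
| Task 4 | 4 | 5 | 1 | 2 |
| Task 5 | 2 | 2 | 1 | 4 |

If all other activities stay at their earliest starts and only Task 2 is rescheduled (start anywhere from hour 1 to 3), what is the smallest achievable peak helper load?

12

Task 2@1: h1:14  h2:14  h3:12  h4:10  h5:0 → peak 14
Task 2@2: h1:12  h2:14  h3:12  h4:12  h5:0 → peak 14
Task 2@3: h1:12  h2:12  h3:12  h4:12  h5:2 → peak 12
Best is Task 2@3, peak 12.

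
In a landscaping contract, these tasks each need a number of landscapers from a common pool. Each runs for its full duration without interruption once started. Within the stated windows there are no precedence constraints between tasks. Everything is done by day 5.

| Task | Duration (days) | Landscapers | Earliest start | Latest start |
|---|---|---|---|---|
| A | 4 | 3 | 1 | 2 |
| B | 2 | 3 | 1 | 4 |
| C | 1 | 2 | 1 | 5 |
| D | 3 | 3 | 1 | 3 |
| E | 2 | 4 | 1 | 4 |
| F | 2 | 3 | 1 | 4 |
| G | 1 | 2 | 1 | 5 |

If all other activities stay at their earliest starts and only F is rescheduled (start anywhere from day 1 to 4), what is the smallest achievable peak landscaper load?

F@1: d1:20  d2:16  d3:6  d4:3  d5:0 → peak 20
F@2: d1:17  d2:16  d3:9  d4:3  d5:0 → peak 17
F@3: d1:17  d2:13  d3:9  d4:6  d5:0 → peak 17
F@4: d1:17  d2:13  d3:6  d4:6  d5:3 → peak 17
Best is F@2, peak 17.

17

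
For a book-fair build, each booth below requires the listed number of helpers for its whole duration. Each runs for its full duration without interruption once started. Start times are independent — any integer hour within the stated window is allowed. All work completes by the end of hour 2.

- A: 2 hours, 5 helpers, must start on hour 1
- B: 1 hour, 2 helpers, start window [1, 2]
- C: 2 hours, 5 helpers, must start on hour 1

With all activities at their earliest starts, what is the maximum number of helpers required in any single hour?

12

Early-start schedule: A@1, B@1, C@1.
Load per hour: hour 1: 12, hour 2: 10.
Peak is 12.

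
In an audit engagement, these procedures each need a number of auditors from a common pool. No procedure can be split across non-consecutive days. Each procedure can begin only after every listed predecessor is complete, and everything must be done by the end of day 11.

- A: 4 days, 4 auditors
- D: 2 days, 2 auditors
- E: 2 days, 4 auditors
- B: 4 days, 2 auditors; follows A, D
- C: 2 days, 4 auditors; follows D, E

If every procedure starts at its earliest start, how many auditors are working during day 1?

At early start, day 1 has: A, D, E.
Demand: 4 + 2 + 4 = 10.

10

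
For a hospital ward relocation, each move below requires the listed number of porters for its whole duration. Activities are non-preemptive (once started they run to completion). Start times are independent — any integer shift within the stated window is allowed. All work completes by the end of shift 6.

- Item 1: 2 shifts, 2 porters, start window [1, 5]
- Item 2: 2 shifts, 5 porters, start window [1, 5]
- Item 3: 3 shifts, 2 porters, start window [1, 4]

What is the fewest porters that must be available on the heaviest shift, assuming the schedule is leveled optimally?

5

Early-start (Item 1@1, Item 2@1, Item 3@1) gives peak 9: s1:9  s2:9  s3:2  s4:0  s5:0  s6:0.
Shift Item 2→4.
Schedule Item 1@1, Item 2@4, Item 3@1: s1:4  s2:4  s3:2  s4:5  s5:5  s6:0 — peak 5.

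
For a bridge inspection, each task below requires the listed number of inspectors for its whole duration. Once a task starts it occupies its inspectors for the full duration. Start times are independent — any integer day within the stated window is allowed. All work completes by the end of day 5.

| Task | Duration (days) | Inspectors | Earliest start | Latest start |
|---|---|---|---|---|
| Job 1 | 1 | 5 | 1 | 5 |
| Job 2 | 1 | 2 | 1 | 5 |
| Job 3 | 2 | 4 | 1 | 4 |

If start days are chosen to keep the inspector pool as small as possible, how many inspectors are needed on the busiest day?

5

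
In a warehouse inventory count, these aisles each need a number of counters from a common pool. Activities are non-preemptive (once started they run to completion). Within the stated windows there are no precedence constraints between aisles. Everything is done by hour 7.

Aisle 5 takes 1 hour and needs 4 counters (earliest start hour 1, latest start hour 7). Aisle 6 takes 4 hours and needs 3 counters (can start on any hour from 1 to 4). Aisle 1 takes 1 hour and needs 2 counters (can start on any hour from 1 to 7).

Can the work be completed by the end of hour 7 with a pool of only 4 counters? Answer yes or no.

Schedule Aisle 5@1, Aisle 6@2, Aisle 1@6: h1:4  h2:3  h3:3  h4:3  h5:3  h6:2  h7:0 — peak 4 ≤ 4.

yes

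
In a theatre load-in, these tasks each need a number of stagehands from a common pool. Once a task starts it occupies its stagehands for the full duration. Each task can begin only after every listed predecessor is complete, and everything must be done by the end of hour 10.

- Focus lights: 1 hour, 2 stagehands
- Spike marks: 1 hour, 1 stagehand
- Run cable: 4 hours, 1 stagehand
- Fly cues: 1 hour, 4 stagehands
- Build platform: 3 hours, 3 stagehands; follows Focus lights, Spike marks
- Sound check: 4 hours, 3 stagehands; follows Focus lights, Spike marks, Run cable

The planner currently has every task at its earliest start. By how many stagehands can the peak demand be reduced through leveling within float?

Early-start peak: h1:8  h2:4  h3:4  h4:4  h5:3  h6:3  h7:3  h8:3  h9:0  h10:0 ⇒ 8.
Leveled (Focus lights@1, Spike marks@1, Run cable@1, Fly cues@5, Build platform@2, Sound check@6): h1:4  h2:4  h3:4  h4:4  h5:4  h6:3  h7:3  h8:3  h9:3  h10:0 ⇒ 4.
Reduction 8 − 4 = 4.

4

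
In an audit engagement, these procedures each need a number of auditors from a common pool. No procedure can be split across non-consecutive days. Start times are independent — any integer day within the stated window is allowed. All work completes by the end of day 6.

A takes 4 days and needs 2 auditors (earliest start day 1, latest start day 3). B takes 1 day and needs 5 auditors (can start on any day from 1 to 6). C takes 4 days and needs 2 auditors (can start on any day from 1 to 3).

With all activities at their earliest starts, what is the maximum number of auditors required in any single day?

9

Early-start schedule: A@1, B@1, C@1.
Load per day: day 1: 9, day 2: 4, day 3: 4, day 4: 4, day 5: 0, day 6: 0.
Peak is 9.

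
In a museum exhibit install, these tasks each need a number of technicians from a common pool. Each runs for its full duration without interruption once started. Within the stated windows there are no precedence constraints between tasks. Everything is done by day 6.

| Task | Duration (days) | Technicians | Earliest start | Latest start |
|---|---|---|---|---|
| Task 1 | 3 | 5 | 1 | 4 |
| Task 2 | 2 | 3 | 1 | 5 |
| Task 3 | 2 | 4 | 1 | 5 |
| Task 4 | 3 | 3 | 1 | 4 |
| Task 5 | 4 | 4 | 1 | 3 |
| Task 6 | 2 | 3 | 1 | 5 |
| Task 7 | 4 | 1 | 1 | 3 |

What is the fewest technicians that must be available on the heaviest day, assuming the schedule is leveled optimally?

12

Early-start (Task 1@1, Task 2@1, Task 3@1, Task 4@1, Task 5@1, Task 6@1, Task 7@1) gives peak 23: d1:23  d2:23  d3:13  d4:5  d5:0  d6:0.
Shift Task 4→4, Task 5→3, Task 6→4, Task 7→3.
Schedule Task 1@1, Task 2@1, Task 3@1, Task 4@4, Task 5@3, Task 6@4, Task 7@3: d1:12  d2:12  d3:10  d4:11  d5:11  d6:8 — peak 12.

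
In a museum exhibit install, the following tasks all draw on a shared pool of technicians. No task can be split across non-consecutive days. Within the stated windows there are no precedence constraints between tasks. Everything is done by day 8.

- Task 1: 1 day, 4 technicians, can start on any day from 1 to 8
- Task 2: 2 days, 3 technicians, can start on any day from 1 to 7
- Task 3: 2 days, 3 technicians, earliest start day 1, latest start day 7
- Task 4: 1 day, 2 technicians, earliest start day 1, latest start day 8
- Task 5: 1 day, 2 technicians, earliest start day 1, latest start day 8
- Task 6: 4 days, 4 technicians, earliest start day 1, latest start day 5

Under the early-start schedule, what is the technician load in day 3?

4

At early start, day 3 has: Task 6.
Demand: 4 = 4.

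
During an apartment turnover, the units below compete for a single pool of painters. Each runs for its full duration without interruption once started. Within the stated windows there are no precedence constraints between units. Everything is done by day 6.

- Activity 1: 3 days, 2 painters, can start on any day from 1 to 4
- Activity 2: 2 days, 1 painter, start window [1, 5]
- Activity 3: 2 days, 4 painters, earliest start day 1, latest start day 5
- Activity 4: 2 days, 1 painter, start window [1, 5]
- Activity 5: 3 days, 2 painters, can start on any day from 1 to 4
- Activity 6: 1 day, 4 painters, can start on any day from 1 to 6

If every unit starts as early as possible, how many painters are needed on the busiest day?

Early-start schedule: Activity 1@1, Activity 2@1, Activity 3@1, Activity 4@1, Activity 5@1, Activity 6@1.
Load per day: day 1: 14, day 2: 10, day 3: 4, day 4: 0, day 5: 0, day 6: 0.
Peak is 14.

14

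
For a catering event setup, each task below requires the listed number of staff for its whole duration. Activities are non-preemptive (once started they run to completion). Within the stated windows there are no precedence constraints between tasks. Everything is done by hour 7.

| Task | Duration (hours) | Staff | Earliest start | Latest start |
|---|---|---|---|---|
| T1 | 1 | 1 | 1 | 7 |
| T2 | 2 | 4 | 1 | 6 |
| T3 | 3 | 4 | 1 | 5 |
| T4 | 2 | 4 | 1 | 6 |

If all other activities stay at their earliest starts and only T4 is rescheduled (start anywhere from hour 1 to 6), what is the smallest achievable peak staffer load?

9

T4@1: h1:13  h2:12  h3:4  h4:0  h5:0  h6:0  h7:0 → peak 13
T4@2: h1:9  h2:12  h3:8  h4:0  h5:0  h6:0  h7:0 → peak 12
T4@3: h1:9  h2:8  h3:8  h4:4  h5:0  h6:0  h7:0 → peak 9
T4@4: h1:9  h2:8  h3:4  h4:4  h5:4  h6:0  h7:0 → peak 9
T4@5: h1:9  h2:8  h3:4  h4:0  h5:4  h6:4  h7:0 → peak 9
T4@6: h1:9  h2:8  h3:4  h4:0  h5:0  h6:4  h7:4 → peak 9
Best is T4@3, peak 9.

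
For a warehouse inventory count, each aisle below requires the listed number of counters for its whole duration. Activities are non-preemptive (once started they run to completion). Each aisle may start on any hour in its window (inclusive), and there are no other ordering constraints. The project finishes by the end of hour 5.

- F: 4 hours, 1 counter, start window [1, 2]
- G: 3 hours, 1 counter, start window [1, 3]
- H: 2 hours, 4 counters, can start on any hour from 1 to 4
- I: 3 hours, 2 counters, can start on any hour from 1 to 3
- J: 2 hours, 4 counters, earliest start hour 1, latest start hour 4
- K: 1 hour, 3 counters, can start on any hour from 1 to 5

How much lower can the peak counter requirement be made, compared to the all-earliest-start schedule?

Early-start peak: h1:15  h2:12  h3:4  h4:1  h5:0 ⇒ 15.
Leveled (F@1, G@1, H@1, I@3, J@4, K@3): h1:6  h2:6  h3:7  h4:7  h5:6 ⇒ 7.
Reduction 15 − 7 = 8.

8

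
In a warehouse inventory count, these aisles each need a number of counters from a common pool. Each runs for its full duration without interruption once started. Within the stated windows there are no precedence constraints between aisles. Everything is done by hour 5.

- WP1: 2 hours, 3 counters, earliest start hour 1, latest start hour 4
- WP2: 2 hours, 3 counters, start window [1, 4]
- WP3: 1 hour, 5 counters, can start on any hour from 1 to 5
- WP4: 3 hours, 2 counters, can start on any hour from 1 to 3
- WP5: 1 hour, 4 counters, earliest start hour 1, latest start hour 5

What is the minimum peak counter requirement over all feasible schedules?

7

Early-start (WP1@1, WP2@1, WP3@1, WP4@1, WP5@1) gives peak 17: h1:17  h2:8  h3:2  h4:0  h5:0.
Shift WP3→3, WP4→3, WP5→4.
Schedule WP1@1, WP2@1, WP3@3, WP4@3, WP5@4: h1:6  h2:6  h3:7  h4:6  h5:2 — peak 7.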